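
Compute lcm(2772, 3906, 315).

2772 = 2^2 × 3^2 × 7 × 11
3906 = 2 × 3^2 × 7 × 31
315 = 3^2 × 5 × 7
LCM(2772, 3906, 315) = 2^2 × 3^2 × 5 × 7 × 11 × 31 = 429660.

429660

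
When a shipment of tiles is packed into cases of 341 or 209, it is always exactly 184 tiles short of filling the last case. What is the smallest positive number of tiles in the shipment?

6295

Being 184 short of a full case of size k means N ≡ −184 (mod k), i.e. N + 184 is a multiple of each size.
341 = 11 × 31
209 = 11 × 19
LCM(341, 209) = 11 × 19 × 31 = 6479.
Smallest positive N is 6479 − 184 = 6295.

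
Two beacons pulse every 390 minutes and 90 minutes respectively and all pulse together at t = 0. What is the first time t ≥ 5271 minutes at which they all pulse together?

Joint pulses occur at multiples of LCM(390, 90).
390 = 2 × 3 × 5 × 13
90 = 2 × 3^2 × 5
LCM(390, 90) = 2 × 3^2 × 5 × 13 = 1170.
Smallest multiple of 1170 that is ≥ 5271: ⌈5271/1170⌉ × 1170 = 5 × 1170 = 5850.

5850 minutes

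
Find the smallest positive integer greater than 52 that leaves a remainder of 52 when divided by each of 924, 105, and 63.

N − 52 must be a common multiple of 924, 105, and 63.
924 = 2^2 × 3 × 7 × 11
105 = 3 × 5 × 7
63 = 3^2 × 7
LCM(924, 105, 63) = 2^2 × 3^2 × 5 × 7 × 11 = 13860.
Smallest N > 52 is LCM + 52 = 13860 + 52 = 13912.

13912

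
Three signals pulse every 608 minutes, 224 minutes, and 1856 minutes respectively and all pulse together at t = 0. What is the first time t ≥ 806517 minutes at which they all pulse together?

Joint pulses occur at multiples of LCM(608, 224, 1856).
608 = 2^5 × 19
224 = 2^5 × 7
1856 = 2^6 × 29
LCM(608, 224, 1856) = 2^6 × 7 × 19 × 29 = 246848.
Smallest multiple of 246848 that is ≥ 806517: ⌈806517/246848⌉ × 246848 = 4 × 246848 = 987392.

987392 minutes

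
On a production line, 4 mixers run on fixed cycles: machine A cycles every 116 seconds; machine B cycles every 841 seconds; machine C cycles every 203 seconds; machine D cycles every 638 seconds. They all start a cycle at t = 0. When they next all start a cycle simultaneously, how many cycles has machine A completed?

All finish a whole number of cycles simultaneously at t = LCM of the periods.
116 = 2^2 × 29
841 = 29^2
203 = 7 × 29
638 = 2 × 11 × 29
LCM(116, 841, 203, 638) = 2^2 × 7 × 11 × 29^2 = 259028.
Cycles for period 116: 259028 / 116 = 2233.

2233 cycles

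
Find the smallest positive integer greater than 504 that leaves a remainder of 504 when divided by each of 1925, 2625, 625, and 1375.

144879

N − 504 must be a common multiple of 1925, 2625, 625, and 1375.
1925 = 5^2 × 7 × 11
2625 = 3 × 5^3 × 7
625 = 5^4
1375 = 5^3 × 11
LCM(1925, 2625, 625, 1375) = 3 × 5^4 × 7 × 11 = 144375.
Smallest N > 504 is LCM + 504 = 144375 + 504 = 144879.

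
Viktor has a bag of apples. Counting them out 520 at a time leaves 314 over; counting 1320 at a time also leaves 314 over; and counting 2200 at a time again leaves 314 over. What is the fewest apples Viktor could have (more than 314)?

86114

N − 314 must be a common multiple of 520, 1320, and 2200.
520 = 2^3 × 5 × 13
1320 = 2^3 × 3 × 5 × 11
2200 = 2^3 × 5^2 × 11
LCM(520, 1320, 2200) = 2^3 × 3 × 5^2 × 11 × 13 = 85800.
Smallest N > 314 is LCM + 314 = 85800 + 314 = 86114.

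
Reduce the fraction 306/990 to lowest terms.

17/55

306 = 2 × 3^2 × 17
990 = 2 × 3^2 × 5 × 11
gcd(306, 990) = 2 × 3^2 = 18.
Divide numerator and denominator by 18: 306/990 = 17/55.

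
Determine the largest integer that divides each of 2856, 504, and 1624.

56

2856 = 2^3 × 3 × 7 × 17
504 = 2^3 × 3^2 × 7
1624 = 2^3 × 7 × 29
gcd(2856, 504, 1624) = 2^3 × 7 = 56.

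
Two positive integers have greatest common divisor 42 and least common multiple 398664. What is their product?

16743888

For any two positive integers, gcd × lcm = product = 42 × 398664 = 16743888.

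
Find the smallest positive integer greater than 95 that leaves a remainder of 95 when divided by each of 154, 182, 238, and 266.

N − 95 must be a common multiple of 154, 182, 238, and 266.
154 = 2 × 7 × 11
182 = 2 × 7 × 13
238 = 2 × 7 × 17
266 = 2 × 7 × 19
LCM(154, 182, 238, 266) = 2 × 7 × 11 × 13 × 17 × 19 = 646646.
Smallest N > 95 is LCM + 95 = 646646 + 95 = 646741.

646741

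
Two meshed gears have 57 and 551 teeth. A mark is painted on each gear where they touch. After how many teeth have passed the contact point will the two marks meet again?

The first simultaneous occurrence is after LCM of the individual periods.
57 = 3 × 19
551 = 19 × 29
LCM(57, 551) = 3 × 19 × 29 = 1653.

1653 teeth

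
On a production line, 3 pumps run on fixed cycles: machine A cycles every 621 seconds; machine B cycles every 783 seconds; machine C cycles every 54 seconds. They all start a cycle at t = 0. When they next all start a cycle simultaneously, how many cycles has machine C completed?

The first common completion time is the LCM of the periods.
621 = 3^3 × 23
783 = 3^3 × 29
54 = 2 × 3^3
LCM(621, 783, 54) = 2 × 3^3 × 23 × 29 = 36018.
Cycles for period 54: 36018 / 54 = 667.

667 cycles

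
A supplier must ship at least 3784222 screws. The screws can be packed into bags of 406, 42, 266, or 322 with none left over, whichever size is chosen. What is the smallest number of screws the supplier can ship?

4258128

The number of screws must be a common multiple of 406, 42, 266, and 322, so a multiple of their LCM.
406 = 2 × 7 × 29
42 = 2 × 3 × 7
266 = 2 × 7 × 19
322 = 2 × 7 × 23
LCM(406, 42, 266, 322) = 2 × 3 × 7 × 19 × 23 × 29 = 532266.
Smallest multiple of 532266 that is ≥ 3784222: ⌈3784222/532266⌉ × 532266 = 8 × 532266 = 4258128.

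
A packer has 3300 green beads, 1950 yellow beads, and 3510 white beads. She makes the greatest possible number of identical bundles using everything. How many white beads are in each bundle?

117

Number of bundles = gcd(3300, 1950, 3510).
3300 = 2^2 × 3 × 5^2 × 11
1950 = 2 × 3 × 5^2 × 13
3510 = 2 × 3^3 × 5 × 13
gcd(3300, 1950, 3510) = 2 × 3 × 5 = 30.
white beads per bundle = 3510 / 30 = 117.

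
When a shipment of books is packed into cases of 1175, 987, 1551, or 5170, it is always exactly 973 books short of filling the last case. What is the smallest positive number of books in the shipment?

541877

Being 973 short of a full case of size k means N ≡ −973 (mod k), i.e. N + 973 is a multiple of each size.
1175 = 5^2 × 47
987 = 3 × 7 × 47
1551 = 3 × 11 × 47
5170 = 2 × 5 × 11 × 47
LCM(1175, 987, 1551, 5170) = 2 × 3 × 5^2 × 7 × 11 × 47 = 542850.
Smallest positive N is 542850 − 973 = 541877.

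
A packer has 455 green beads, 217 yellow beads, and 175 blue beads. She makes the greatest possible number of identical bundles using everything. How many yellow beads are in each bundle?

31

Number of bundles = gcd(455, 217, 175).
455 = 5 × 7 × 13
217 = 7 × 31
175 = 5^2 × 7
gcd(455, 217, 175) = 7.
yellow beads per bundle = 217 / 7 = 31.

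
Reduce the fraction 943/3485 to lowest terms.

943 = 23 × 41
3485 = 5 × 17 × 41
gcd(943, 3485) = 41.
Divide numerator and denominator by 41: 943/3485 = 23/85.

23/85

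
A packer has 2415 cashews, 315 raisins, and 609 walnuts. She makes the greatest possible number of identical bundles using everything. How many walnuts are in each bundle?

Number of bundles = gcd(2415, 315, 609).
2415 = 3 × 5 × 7 × 23
315 = 3^2 × 5 × 7
609 = 3 × 7 × 29
gcd(2415, 315, 609) = 3 × 7 = 21.
walnuts per bundle = 609 / 21 = 29.

29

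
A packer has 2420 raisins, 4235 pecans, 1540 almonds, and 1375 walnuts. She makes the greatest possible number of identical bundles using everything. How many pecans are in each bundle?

77

Number of bundles = gcd(2420, 4235, 1540, 1375).
2420 = 2^2 × 5 × 11^2
4235 = 5 × 7 × 11^2
1540 = 2^2 × 5 × 7 × 11
1375 = 5^3 × 11
gcd(2420, 4235, 1540, 1375) = 5 × 11 = 55.
pecans per bundle = 4235 / 55 = 77.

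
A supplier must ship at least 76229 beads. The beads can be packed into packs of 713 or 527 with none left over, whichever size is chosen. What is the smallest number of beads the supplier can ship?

84847

The number of beads must be a common multiple of 713 and 527, so a multiple of their LCM.
713 = 23 × 31
527 = 17 × 31
LCM(713, 527) = 17 × 23 × 31 = 12121.
Smallest multiple of 12121 that is ≥ 76229: ⌈76229/12121⌉ × 12121 = 7 × 12121 = 84847.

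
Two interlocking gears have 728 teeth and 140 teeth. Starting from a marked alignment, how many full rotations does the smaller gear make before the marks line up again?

The first common completion time is the LCM of the periods.
728 = 2^3 × 7 × 13
140 = 2^2 × 5 × 7
LCM(728, 140) = 2^3 × 5 × 7 × 13 = 3640.
Rotations for period 140: 3640 / 140 = 26.

26 rotations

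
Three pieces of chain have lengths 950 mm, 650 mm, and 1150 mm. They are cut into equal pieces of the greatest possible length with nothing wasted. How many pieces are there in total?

55

Piece length = gcd(950, 650, 1150).
950 = 2 × 5^2 × 19
650 = 2 × 5^2 × 13
1150 = 2 × 5^2 × 23
gcd(950, 650, 1150) = 2 × 5^2 = 50.
Total pieces = 950/50 + 650/50 + 1150/50 = 19 + 13 + 23 = 55.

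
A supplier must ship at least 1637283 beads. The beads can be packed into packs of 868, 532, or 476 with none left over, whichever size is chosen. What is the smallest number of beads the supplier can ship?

1682184

The number of beads must be a common multiple of 868, 532, and 476, so a multiple of their LCM.
868 = 2^2 × 7 × 31
532 = 2^2 × 7 × 19
476 = 2^2 × 7 × 17
LCM(868, 532, 476) = 2^2 × 7 × 17 × 19 × 31 = 280364.
Smallest multiple of 280364 that is ≥ 1637283: ⌈1637283/280364⌉ × 280364 = 6 × 280364 = 1682184.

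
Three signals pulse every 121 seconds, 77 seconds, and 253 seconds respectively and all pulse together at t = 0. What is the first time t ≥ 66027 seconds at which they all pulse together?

77924 seconds

Joint pulses occur at multiples of LCM(121, 77, 253).
121 = 11^2
77 = 7 × 11
253 = 11 × 23
LCM(121, 77, 253) = 7 × 11^2 × 23 = 19481.
Smallest multiple of 19481 that is ≥ 66027: ⌈66027/19481⌉ × 19481 = 4 × 19481 = 77924.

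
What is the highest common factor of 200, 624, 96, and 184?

8

200 = 2^3 × 5^2
624 = 2^4 × 3 × 13
96 = 2^5 × 3
184 = 2^3 × 23
gcd(200, 624, 96, 184) = 2^3 = 8.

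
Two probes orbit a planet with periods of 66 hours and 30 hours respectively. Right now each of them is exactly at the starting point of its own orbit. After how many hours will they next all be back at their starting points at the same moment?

330 hours

We need the least common multiple of the intervals.
66 = 2 × 3 × 11
30 = 2 × 3 × 5
LCM(66, 30) = 2 × 3 × 5 × 11 = 330.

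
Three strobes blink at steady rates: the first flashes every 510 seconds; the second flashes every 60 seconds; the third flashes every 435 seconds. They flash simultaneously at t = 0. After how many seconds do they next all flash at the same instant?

We need the least common multiple of the intervals.
510 = 2 × 3 × 5 × 17
60 = 2^2 × 3 × 5
435 = 3 × 5 × 29
LCM(510, 60, 435) = 2^2 × 3 × 5 × 17 × 29 = 29580.

29580 seconds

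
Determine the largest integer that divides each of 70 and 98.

14

70 = 2 × 5 × 7
98 = 2 × 7^2
gcd(70, 98) = 2 × 7 = 14.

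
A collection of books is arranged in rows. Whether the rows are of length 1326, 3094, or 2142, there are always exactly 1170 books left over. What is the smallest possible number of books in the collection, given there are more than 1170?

29016

N − 1170 must be a common multiple of 1326, 3094, and 2142.
1326 = 2 × 3 × 13 × 17
3094 = 2 × 7 × 13 × 17
2142 = 2 × 3^2 × 7 × 17
LCM(1326, 3094, 2142) = 2 × 3^2 × 7 × 13 × 17 = 27846.
Smallest N > 1170 is LCM + 1170 = 27846 + 1170 = 29016.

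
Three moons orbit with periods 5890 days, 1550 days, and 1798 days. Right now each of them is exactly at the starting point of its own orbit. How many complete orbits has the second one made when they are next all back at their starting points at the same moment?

They are all back at their starting positions together after one LCM of the periods.
5890 = 2 × 5 × 19 × 31
1550 = 2 × 5^2 × 31
1798 = 2 × 29 × 31
LCM(5890, 1550, 1798) = 2 × 5^2 × 19 × 29 × 31 = 854050.
Orbits for period 1550: 854050 / 1550 = 551.

551 orbits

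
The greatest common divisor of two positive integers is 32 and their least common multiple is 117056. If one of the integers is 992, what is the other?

For two integers, gcd × lcm = product, so the other is (32 × 117056) / 992 = 3745792 / 992 = 3776.

3776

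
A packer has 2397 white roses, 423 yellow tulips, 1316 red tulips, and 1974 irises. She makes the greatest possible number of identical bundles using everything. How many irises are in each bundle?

42

Number of bundles = gcd(2397, 423, 1316, 1974).
2397 = 3 × 17 × 47
423 = 3^2 × 47
1316 = 2^2 × 7 × 47
1974 = 2 × 3 × 7 × 47
gcd(2397, 423, 1316, 1974) = 47.
irises per bundle = 1974 / 47 = 42.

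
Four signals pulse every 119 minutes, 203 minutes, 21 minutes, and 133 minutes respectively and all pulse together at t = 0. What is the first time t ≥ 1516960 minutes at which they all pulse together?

Joint pulses occur at multiples of LCM(119, 203, 21, 133).
119 = 7 × 17
203 = 7 × 29
21 = 3 × 7
133 = 7 × 19
LCM(119, 203, 21, 133) = 3 × 7 × 17 × 19 × 29 = 196707.
Smallest multiple of 196707 that is ≥ 1516960: ⌈1516960/196707⌉ × 196707 = 8 × 196707 = 1573656.

1573656 minutes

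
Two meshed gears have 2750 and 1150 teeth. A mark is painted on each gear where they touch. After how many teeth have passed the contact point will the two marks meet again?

63250 teeth

We need the least common multiple of the intervals.
2750 = 2 × 5^3 × 11
1150 = 2 × 5^2 × 23
LCM(2750, 1150) = 2 × 5^3 × 11 × 23 = 63250.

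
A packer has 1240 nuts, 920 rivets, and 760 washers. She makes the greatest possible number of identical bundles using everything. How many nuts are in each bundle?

31

Number of bundles = gcd(1240, 920, 760).
1240 = 2^3 × 5 × 31
920 = 2^3 × 5 × 23
760 = 2^3 × 5 × 19
gcd(1240, 920, 760) = 2^3 × 5 = 40.
nuts per bundle = 1240 / 40 = 31.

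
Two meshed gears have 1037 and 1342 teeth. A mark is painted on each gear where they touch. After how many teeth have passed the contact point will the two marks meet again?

The first simultaneous occurrence is after LCM of the individual periods.
1037 = 17 × 61
1342 = 2 × 11 × 61
LCM(1037, 1342) = 2 × 11 × 17 × 61 = 22814.

22814 teeth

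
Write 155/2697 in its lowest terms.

5/87

155 = 5 × 31
2697 = 3 × 29 × 31
gcd(155, 2697) = 31.
Divide numerator and denominator by 31: 155/2697 = 5/87.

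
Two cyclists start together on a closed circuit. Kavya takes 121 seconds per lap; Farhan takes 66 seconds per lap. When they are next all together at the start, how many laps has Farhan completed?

All finish a whole number of cycles simultaneously at t = LCM of the periods.
121 = 11^2
66 = 2 × 3 × 11
LCM(121, 66) = 2 × 3 × 11^2 = 726.
Laps for period 66: 726 / 66 = 11.

11 laps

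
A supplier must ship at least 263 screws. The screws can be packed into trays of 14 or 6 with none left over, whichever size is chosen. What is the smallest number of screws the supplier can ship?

294

The number of screws must be a common multiple of 14 and 6, so a multiple of their LCM.
14 = 2 × 7
6 = 2 × 3
LCM(14, 6) = 2 × 3 × 7 = 42.
Smallest multiple of 42 that is ≥ 263: ⌈263/42⌉ × 42 = 7 × 42 = 294.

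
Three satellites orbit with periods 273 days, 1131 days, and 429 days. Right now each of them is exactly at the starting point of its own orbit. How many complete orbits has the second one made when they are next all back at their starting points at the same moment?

The first common completion time is the LCM of the periods.
273 = 3 × 7 × 13
1131 = 3 × 13 × 29
429 = 3 × 11 × 13
LCM(273, 1131, 429) = 3 × 7 × 11 × 13 × 29 = 87087.
Orbits for period 1131: 87087 / 1131 = 77.

77 orbits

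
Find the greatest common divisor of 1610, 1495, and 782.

1610 = 2 × 5 × 7 × 23
1495 = 5 × 13 × 23
782 = 2 × 17 × 23
gcd(1610, 1495, 782) = 23.

23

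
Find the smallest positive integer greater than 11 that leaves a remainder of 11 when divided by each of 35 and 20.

151

N − 11 must be a common multiple of 35 and 20.
35 = 5 × 7
20 = 2^2 × 5
LCM(35, 20) = 2^2 × 5 × 7 = 140.
Smallest N > 11 is LCM + 11 = 140 + 11 = 151.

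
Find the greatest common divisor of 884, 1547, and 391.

17

884 = 2^2 × 13 × 17
1547 = 7 × 13 × 17
391 = 17 × 23
gcd(884, 1547, 391) = 17.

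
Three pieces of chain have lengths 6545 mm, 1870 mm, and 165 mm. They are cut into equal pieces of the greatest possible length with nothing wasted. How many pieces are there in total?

156

Piece length = gcd(6545, 1870, 165).
6545 = 5 × 7 × 11 × 17
1870 = 2 × 5 × 11 × 17
165 = 3 × 5 × 11
gcd(6545, 1870, 165) = 5 × 11 = 55.
Total pieces = 6545/55 + 1870/55 + 165/55 = 119 + 34 + 3 = 156.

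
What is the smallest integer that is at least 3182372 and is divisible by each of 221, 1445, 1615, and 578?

The integer must be a common multiple of 221, 1445, 1615, and 578, so a multiple of their LCM.
221 = 13 × 17
1445 = 5 × 17^2
1615 = 5 × 17 × 19
578 = 2 × 17^2
LCM(221, 1445, 1615, 578) = 2 × 5 × 13 × 17^2 × 19 = 713830.
Smallest multiple of 713830 that is ≥ 3182372: ⌈3182372/713830⌉ × 713830 = 5 × 713830 = 3569150.

3569150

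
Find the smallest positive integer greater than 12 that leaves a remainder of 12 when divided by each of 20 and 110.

N − 12 must be a common multiple of 20 and 110.
20 = 2^2 × 5
110 = 2 × 5 × 11
LCM(20, 110) = 2^2 × 5 × 11 = 220.
Smallest N > 12 is LCM + 12 = 220 + 12 = 232.

232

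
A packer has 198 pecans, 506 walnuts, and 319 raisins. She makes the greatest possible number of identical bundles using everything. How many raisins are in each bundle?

Number of bundles = gcd(198, 506, 319).
198 = 2 × 3^2 × 11
506 = 2 × 11 × 23
319 = 11 × 29
gcd(198, 506, 319) = 11.
raisins per bundle = 319 / 11 = 29.

29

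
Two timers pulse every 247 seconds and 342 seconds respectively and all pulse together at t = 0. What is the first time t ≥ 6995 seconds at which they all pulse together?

Joint pulses occur at multiples of LCM(247, 342).
247 = 13 × 19
342 = 2 × 3^2 × 19
LCM(247, 342) = 2 × 3^2 × 13 × 19 = 4446.
Smallest multiple of 4446 that is ≥ 6995: ⌈6995/4446⌉ × 4446 = 2 × 4446 = 8892.

8892 seconds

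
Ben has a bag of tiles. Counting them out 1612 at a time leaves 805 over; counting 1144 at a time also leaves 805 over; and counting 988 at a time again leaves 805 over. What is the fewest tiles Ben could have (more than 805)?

674621

N − 805 must be a common multiple of 1612, 1144, and 988.
1612 = 2^2 × 13 × 31
1144 = 2^3 × 11 × 13
988 = 2^2 × 13 × 19
LCM(1612, 1144, 988) = 2^3 × 11 × 13 × 19 × 31 = 673816.
Smallest N > 805 is LCM + 805 = 673816 + 805 = 674621.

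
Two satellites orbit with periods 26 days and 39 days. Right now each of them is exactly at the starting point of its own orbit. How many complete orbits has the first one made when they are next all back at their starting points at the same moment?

All finish a whole number of cycles simultaneously at t = LCM of the periods.
26 = 2 × 13
39 = 3 × 13
LCM(26, 39) = 2 × 3 × 13 = 78.
Orbits for period 26: 78 / 26 = 3.

3 orbits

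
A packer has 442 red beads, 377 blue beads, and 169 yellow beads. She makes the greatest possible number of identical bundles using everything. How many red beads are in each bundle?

34

Number of bundles = gcd(442, 377, 169).
442 = 2 × 13 × 17
377 = 13 × 29
169 = 13^2
gcd(442, 377, 169) = 13.
red beads per bundle = 442 / 13 = 34.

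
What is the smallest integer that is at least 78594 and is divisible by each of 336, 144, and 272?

85680

The integer must be a common multiple of 336, 144, and 272, so a multiple of their LCM.
336 = 2^4 × 3 × 7
144 = 2^4 × 3^2
272 = 2^4 × 17
LCM(336, 144, 272) = 2^4 × 3^2 × 7 × 17 = 17136.
Smallest multiple of 17136 that is ≥ 78594: ⌈78594/17136⌉ × 17136 = 5 × 17136 = 85680.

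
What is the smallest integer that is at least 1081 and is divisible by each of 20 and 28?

1120

The integer must be a common multiple of 20 and 28, so a multiple of their LCM.
20 = 2^2 × 5
28 = 2^2 × 7
LCM(20, 28) = 2^2 × 5 × 7 = 140.
Smallest multiple of 140 that is ≥ 1081: ⌈1081/140⌉ × 140 = 8 × 140 = 1120.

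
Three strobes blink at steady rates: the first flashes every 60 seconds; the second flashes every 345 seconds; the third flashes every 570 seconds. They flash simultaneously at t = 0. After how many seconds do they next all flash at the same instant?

26220 seconds

We need the least common multiple of the intervals.
60 = 2^2 × 3 × 5
345 = 3 × 5 × 23
570 = 2 × 3 × 5 × 19
LCM(60, 345, 570) = 2^2 × 3 × 5 × 19 × 23 = 26220.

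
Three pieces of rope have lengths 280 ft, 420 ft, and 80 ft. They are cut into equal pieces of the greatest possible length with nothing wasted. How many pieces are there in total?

39

Piece length = gcd(280, 420, 80).
280 = 2^3 × 5 × 7
420 = 2^2 × 3 × 5 × 7
80 = 2^4 × 5
gcd(280, 420, 80) = 2^2 × 5 = 20.
Total pieces = 280/20 + 420/20 + 80/20 = 14 + 21 + 4 = 39.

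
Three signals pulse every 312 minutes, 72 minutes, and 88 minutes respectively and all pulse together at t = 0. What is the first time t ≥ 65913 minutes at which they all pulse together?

Joint pulses occur at multiples of LCM(312, 72, 88).
312 = 2^3 × 3 × 13
72 = 2^3 × 3^2
88 = 2^3 × 11
LCM(312, 72, 88) = 2^3 × 3^2 × 11 × 13 = 10296.
Smallest multiple of 10296 that is ≥ 65913: ⌈65913/10296⌉ × 10296 = 7 × 10296 = 72072.

72072 minutes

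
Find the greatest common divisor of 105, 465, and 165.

105 = 3 × 5 × 7
465 = 3 × 5 × 31
165 = 3 × 5 × 11
gcd(105, 465, 165) = 3 × 5 = 15.

15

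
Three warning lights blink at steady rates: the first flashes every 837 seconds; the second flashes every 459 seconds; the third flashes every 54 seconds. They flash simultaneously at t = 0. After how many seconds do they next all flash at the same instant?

They coincide at every common multiple of the periods; the first is the LCM.
837 = 3^3 × 31
459 = 3^3 × 17
54 = 2 × 3^3
LCM(837, 459, 54) = 2 × 3^3 × 17 × 31 = 28458.

28458 seconds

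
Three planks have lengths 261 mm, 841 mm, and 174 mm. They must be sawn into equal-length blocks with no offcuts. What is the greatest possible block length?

29 mm

This is the greatest common divisor of 261, 841, and 174.
261 = 3^2 × 29
841 = 29^2
174 = 2 × 3 × 29
gcd(261, 841, 174) = 29.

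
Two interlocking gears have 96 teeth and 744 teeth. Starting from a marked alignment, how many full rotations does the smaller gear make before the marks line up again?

31 rotations

The first common completion time is the LCM of the periods.
96 = 2^5 × 3
744 = 2^3 × 3 × 31
LCM(96, 744) = 2^5 × 3 × 31 = 2976.
Rotations for period 96: 2976 / 96 = 31.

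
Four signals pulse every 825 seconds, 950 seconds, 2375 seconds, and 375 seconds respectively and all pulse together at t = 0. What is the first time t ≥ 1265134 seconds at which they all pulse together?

Joint pulses occur at multiples of LCM(825, 950, 2375, 375).
825 = 3 × 5^2 × 11
950 = 2 × 5^2 × 19
2375 = 5^3 × 19
375 = 3 × 5^3
LCM(825, 950, 2375, 375) = 2 × 3 × 5^3 × 11 × 19 = 156750.
Smallest multiple of 156750 that is ≥ 1265134: ⌈1265134/156750⌉ × 156750 = 9 × 156750 = 1410750.

1410750 seconds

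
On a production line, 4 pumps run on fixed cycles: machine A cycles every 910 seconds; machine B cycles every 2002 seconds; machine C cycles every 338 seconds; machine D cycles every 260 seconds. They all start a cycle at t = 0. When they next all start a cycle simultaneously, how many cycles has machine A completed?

They are all back at their starting positions together after one LCM of the periods.
910 = 2 × 5 × 7 × 13
2002 = 2 × 7 × 11 × 13
338 = 2 × 13^2
260 = 2^2 × 5 × 13
LCM(910, 2002, 338, 260) = 2^2 × 5 × 7 × 11 × 13^2 = 260260.
Cycles for period 910: 260260 / 910 = 286.

286 cycles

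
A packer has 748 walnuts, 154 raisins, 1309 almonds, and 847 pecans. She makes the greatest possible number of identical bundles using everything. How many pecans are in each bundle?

77

Number of bundles = gcd(748, 154, 1309, 847).
748 = 2^2 × 11 × 17
154 = 2 × 7 × 11
1309 = 7 × 11 × 17
847 = 7 × 11^2
gcd(748, 154, 1309, 847) = 11.
pecans per bundle = 847 / 11 = 77.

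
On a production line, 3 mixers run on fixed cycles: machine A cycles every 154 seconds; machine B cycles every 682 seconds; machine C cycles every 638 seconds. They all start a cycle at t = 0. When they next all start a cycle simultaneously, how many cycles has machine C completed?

217 cycles

They are all back at their starting positions together after one LCM of the periods.
154 = 2 × 7 × 11
682 = 2 × 11 × 31
638 = 2 × 11 × 29
LCM(154, 682, 638) = 2 × 7 × 11 × 29 × 31 = 138446.
Cycles for period 638: 138446 / 638 = 217.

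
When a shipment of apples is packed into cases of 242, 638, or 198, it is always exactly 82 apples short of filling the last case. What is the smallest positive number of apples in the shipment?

63080

Being 82 short of a full case of size k means N ≡ −82 (mod k), i.e. N + 82 is a multiple of each size.
242 = 2 × 11^2
638 = 2 × 11 × 29
198 = 2 × 3^2 × 11
LCM(242, 638, 198) = 2 × 3^2 × 11^2 × 29 = 63162.
Smallest positive N is 63162 − 82 = 63080.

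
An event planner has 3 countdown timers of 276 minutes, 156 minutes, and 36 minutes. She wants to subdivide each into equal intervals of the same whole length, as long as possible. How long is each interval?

The interval must divide each timer length; the longest such is the gcd.
276 = 2^2 × 3 × 23
156 = 2^2 × 3 × 13
36 = 2^2 × 3^2
gcd(276, 156, 36) = 2^2 × 3 = 12.

12 minutes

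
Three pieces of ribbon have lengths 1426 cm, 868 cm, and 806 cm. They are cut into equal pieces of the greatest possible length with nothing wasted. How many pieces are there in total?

Piece length = gcd(1426, 868, 806).
1426 = 2 × 23 × 31
868 = 2^2 × 7 × 31
806 = 2 × 13 × 31
gcd(1426, 868, 806) = 2 × 31 = 62.
Total pieces = 1426/62 + 868/62 + 806/62 = 23 + 14 + 13 = 50.

50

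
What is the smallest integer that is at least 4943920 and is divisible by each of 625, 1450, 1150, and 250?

The integer must be a common multiple of 625, 1450, 1150, and 250, so a multiple of their LCM.
625 = 5^4
1450 = 2 × 5^2 × 29
1150 = 2 × 5^2 × 23
250 = 2 × 5^3
LCM(625, 1450, 1150, 250) = 2 × 5^4 × 23 × 29 = 833750.
Smallest multiple of 833750 that is ≥ 4943920: ⌈4943920/833750⌉ × 833750 = 6 × 833750 = 5002500.

5002500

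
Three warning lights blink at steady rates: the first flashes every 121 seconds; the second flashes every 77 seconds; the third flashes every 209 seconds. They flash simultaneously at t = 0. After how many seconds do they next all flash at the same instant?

They coincide at every common multiple of the periods; the first is the LCM.
121 = 11^2
77 = 7 × 11
209 = 11 × 19
LCM(121, 77, 209) = 7 × 11^2 × 19 = 16093.

16093 seconds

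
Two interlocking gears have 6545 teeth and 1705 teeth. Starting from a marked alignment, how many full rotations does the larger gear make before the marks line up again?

31 rotations

All finish a whole number of cycles simultaneously at t = LCM of the periods.
6545 = 5 × 7 × 11 × 17
1705 = 5 × 11 × 31
LCM(6545, 1705) = 5 × 7 × 11 × 17 × 31 = 202895.
Rotations for period 6545: 202895 / 6545 = 31.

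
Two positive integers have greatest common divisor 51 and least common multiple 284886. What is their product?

For any two positive integers, gcd × lcm = product = 51 × 284886 = 14529186.

14529186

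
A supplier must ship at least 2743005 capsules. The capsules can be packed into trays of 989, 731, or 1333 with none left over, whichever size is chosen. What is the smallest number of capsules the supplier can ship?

3127218

The number of capsules must be a common multiple of 989, 731, and 1333, so a multiple of their LCM.
989 = 23 × 43
731 = 17 × 43
1333 = 31 × 43
LCM(989, 731, 1333) = 17 × 23 × 31 × 43 = 521203.
Smallest multiple of 521203 that is ≥ 2743005: ⌈2743005/521203⌉ × 521203 = 6 × 521203 = 3127218.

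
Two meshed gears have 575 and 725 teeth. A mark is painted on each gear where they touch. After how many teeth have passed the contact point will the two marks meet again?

We need the least common multiple of the intervals.
575 = 5^2 × 23
725 = 5^2 × 29
LCM(575, 725) = 5^2 × 23 × 29 = 16675.

16675 teeth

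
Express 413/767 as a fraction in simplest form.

413 = 7 × 59
767 = 13 × 59
gcd(413, 767) = 59.
Divide numerator and denominator by 59: 413/767 = 7/13.

7/13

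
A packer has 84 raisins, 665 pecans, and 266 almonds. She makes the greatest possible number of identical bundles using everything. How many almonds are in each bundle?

Number of bundles = gcd(84, 665, 266).
84 = 2^2 × 3 × 7
665 = 5 × 7 × 19
266 = 2 × 7 × 19
gcd(84, 665, 266) = 7.
almonds per bundle = 266 / 7 = 38.

38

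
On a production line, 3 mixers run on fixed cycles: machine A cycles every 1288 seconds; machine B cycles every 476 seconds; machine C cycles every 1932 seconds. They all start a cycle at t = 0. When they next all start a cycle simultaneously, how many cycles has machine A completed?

They are all back at their starting positions together after one LCM of the periods.
1288 = 2^3 × 7 × 23
476 = 2^2 × 7 × 17
1932 = 2^2 × 3 × 7 × 23
LCM(1288, 476, 1932) = 2^3 × 3 × 7 × 17 × 23 = 65688.
Cycles for period 1288: 65688 / 1288 = 51.

51 cycles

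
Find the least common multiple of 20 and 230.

20 = 2^2 × 5
230 = 2 × 5 × 23
LCM(20, 230) = 2^2 × 5 × 23 = 460.

460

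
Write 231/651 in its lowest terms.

231 = 3 × 7 × 11
651 = 3 × 7 × 31
gcd(231, 651) = 3 × 7 = 21.
Divide numerator and denominator by 21: 231/651 = 11/31.

11/31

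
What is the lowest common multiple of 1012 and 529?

23276

1012 = 2^2 × 11 × 23
529 = 23^2
LCM(1012, 529) = 2^2 × 11 × 23^2 = 23276.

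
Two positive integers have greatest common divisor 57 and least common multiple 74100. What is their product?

For any two positive integers, gcd × lcm = product = 57 × 74100 = 4223700.

4223700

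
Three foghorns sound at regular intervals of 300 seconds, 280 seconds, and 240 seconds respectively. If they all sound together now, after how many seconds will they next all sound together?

8400 seconds

We need the least common multiple of the intervals.
300 = 2^2 × 3 × 5^2
280 = 2^3 × 5 × 7
240 = 2^4 × 3 × 5
LCM(300, 280, 240) = 2^4 × 3 × 5^2 × 7 = 8400.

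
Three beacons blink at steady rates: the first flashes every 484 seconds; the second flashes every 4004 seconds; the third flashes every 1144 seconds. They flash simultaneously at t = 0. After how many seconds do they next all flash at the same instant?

88088 seconds

They coincide at every common multiple of the periods; the first is the LCM.
484 = 2^2 × 11^2
4004 = 2^2 × 7 × 11 × 13
1144 = 2^3 × 11 × 13
LCM(484, 4004, 1144) = 2^3 × 7 × 11^2 × 13 = 88088.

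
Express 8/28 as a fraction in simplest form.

2/7

8 = 2^3
28 = 2^2 × 7
gcd(8, 28) = 2^2 = 4.
Divide numerator and denominator by 4: 8/28 = 2/7.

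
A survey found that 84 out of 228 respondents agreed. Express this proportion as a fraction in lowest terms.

7/19

84 = 2^2 × 3 × 7
228 = 2^2 × 3 × 19
gcd(84, 228) = 2^2 × 3 = 12.
Divide numerator and denominator by 12: 84/228 = 7/19.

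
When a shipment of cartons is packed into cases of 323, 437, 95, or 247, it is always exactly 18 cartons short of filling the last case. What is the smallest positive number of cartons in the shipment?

482867

Being 18 short of a full case of size k means N ≡ −18 (mod k), i.e. N + 18 is a multiple of each size.
323 = 17 × 19
437 = 19 × 23
95 = 5 × 19
247 = 13 × 19
LCM(323, 437, 95, 247) = 5 × 13 × 17 × 19 × 23 = 482885.
Smallest positive N is 482885 − 18 = 482867.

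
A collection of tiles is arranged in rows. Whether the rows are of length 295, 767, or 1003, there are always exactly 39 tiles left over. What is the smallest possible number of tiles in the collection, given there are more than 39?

N − 39 must be a common multiple of 295, 767, and 1003.
295 = 5 × 59
767 = 13 × 59
1003 = 17 × 59
LCM(295, 767, 1003) = 5 × 13 × 17 × 59 = 65195.
Smallest N > 39 is LCM + 39 = 65195 + 39 = 65234.

65234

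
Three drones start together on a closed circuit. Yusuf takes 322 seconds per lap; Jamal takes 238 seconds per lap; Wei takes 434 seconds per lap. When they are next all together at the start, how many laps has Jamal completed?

713 laps

All finish a whole number of cycles simultaneously at t = LCM of the periods.
322 = 2 × 7 × 23
238 = 2 × 7 × 17
434 = 2 × 7 × 31
LCM(322, 238, 434) = 2 × 7 × 17 × 23 × 31 = 169694.
Laps for period 238: 169694 / 238 = 713.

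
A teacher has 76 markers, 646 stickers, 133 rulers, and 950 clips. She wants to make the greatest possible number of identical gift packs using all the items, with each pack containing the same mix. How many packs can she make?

The pack count must divide each quantity, so the greatest is gcd(76, 646, 133, 950).
76 = 2^2 × 19
646 = 2 × 17 × 19
133 = 7 × 19
950 = 2 × 5^2 × 19
gcd(76, 646, 133, 950) = 19.

19 packs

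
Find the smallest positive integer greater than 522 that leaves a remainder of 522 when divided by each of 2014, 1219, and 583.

N − 522 must be a common multiple of 2014, 1219, and 583.
2014 = 2 × 19 × 53
1219 = 23 × 53
583 = 11 × 53
LCM(2014, 1219, 583) = 2 × 11 × 19 × 23 × 53 = 509542.
Smallest N > 522 is LCM + 522 = 509542 + 522 = 510064.

510064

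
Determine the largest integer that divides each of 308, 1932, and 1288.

308 = 2^2 × 7 × 11
1932 = 2^2 × 3 × 7 × 23
1288 = 2^3 × 7 × 23
gcd(308, 1932, 1288) = 2^2 × 7 = 28.

28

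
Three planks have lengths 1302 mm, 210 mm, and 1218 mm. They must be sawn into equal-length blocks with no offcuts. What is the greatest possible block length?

This is the greatest common divisor of 1302, 210, and 1218.
1302 = 2 × 3 × 7 × 31
210 = 2 × 3 × 5 × 7
1218 = 2 × 3 × 7 × 29
gcd(1302, 210, 1218) = 2 × 3 × 7 = 42.

42 mm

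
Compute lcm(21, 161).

483

21 = 3 × 7
161 = 7 × 23
LCM(21, 161) = 3 × 7 × 23 = 483.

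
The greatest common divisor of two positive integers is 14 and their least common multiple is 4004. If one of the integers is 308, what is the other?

For two integers, gcd × lcm = product, so the other is (14 × 4004) / 308 = 56056 / 308 = 182.

182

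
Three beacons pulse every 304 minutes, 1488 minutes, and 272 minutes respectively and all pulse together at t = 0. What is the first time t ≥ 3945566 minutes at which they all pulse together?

Joint pulses occur at multiples of LCM(304, 1488, 272).
304 = 2^4 × 19
1488 = 2^4 × 3 × 31
272 = 2^4 × 17
LCM(304, 1488, 272) = 2^4 × 3 × 17 × 19 × 31 = 480624.
Smallest multiple of 480624 that is ≥ 3945566: ⌈3945566/480624⌉ × 480624 = 9 × 480624 = 4325616.

4325616 minutes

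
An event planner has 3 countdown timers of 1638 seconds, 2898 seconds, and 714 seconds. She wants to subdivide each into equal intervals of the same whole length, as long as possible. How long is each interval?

The interval must divide each timer length; the longest such is the gcd.
1638 = 2 × 3^2 × 7 × 13
2898 = 2 × 3^2 × 7 × 23
714 = 2 × 3 × 7 × 17
gcd(1638, 2898, 714) = 2 × 3 × 7 = 42.

42 seconds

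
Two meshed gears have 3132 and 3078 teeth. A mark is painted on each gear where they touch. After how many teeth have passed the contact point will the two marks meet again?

178524 teeth

They coincide at every common multiple of the periods; the first is the LCM.
3132 = 2^2 × 3^3 × 29
3078 = 2 × 3^4 × 19
LCM(3132, 3078) = 2^2 × 3^4 × 19 × 29 = 178524.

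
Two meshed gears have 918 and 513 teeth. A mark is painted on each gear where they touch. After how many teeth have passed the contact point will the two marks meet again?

17442 teeth

The first simultaneous occurrence is after LCM of the individual periods.
918 = 2 × 3^3 × 17
513 = 3^3 × 19
LCM(918, 513) = 2 × 3^3 × 17 × 19 = 17442.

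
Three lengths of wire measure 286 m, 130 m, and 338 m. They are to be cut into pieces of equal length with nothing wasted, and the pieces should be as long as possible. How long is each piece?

26 m

The greatest length dividing all of 286, 130, and 338 is their gcd.
286 = 2 × 11 × 13
130 = 2 × 5 × 13
338 = 2 × 13^2
gcd(286, 130, 338) = 2 × 13 = 26.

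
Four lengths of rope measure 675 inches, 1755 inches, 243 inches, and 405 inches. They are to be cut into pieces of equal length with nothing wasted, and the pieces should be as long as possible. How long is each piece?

27 inches

Each piece length must divide every original length, so the longest possible is gcd(675, 1755, 243, 405).
675 = 3^3 × 5^2
1755 = 3^3 × 5 × 13
243 = 3^5
405 = 3^4 × 5
gcd(675, 1755, 243, 405) = 3^3 = 27.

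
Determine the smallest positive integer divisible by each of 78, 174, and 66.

24882

78 = 2 × 3 × 13
174 = 2 × 3 × 29
66 = 2 × 3 × 11
LCM(78, 174, 66) = 2 × 3 × 11 × 13 × 29 = 24882.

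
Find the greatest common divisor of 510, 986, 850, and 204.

34

510 = 2 × 3 × 5 × 17
986 = 2 × 17 × 29
850 = 2 × 5^2 × 17
204 = 2^2 × 3 × 17
gcd(510, 986, 850, 204) = 2 × 17 = 34.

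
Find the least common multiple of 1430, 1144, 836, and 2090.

1430 = 2 × 5 × 11 × 13
1144 = 2^3 × 11 × 13
836 = 2^2 × 11 × 19
2090 = 2 × 5 × 11 × 19
LCM(1430, 1144, 836, 2090) = 2^3 × 5 × 11 × 13 × 19 = 108680.

108680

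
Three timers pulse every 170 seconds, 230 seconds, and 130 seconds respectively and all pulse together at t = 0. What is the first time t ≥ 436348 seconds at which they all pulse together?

457470 seconds

Joint pulses occur at multiples of LCM(170, 230, 130).
170 = 2 × 5 × 17
230 = 2 × 5 × 23
130 = 2 × 5 × 13
LCM(170, 230, 130) = 2 × 5 × 13 × 17 × 23 = 50830.
Smallest multiple of 50830 that is ≥ 436348: ⌈436348/50830⌉ × 50830 = 9 × 50830 = 457470.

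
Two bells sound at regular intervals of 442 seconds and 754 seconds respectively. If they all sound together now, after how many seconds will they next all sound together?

12818 seconds

They coincide at every common multiple of the periods; the first is the LCM.
442 = 2 × 13 × 17
754 = 2 × 13 × 29
LCM(442, 754) = 2 × 13 × 17 × 29 = 12818.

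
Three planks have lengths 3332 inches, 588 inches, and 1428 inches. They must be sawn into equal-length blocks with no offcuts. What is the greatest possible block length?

28 inches

The block length must divide every plank, so the greatest is gcd(3332, 588, 1428).
3332 = 2^2 × 7^2 × 17
588 = 2^2 × 3 × 7^2
1428 = 2^2 × 3 × 7 × 17
gcd(3332, 588, 1428) = 2^2 × 7 = 28.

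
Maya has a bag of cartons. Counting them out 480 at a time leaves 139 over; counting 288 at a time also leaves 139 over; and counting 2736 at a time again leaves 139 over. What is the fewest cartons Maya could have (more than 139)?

27499

N − 139 must be a common multiple of 480, 288, and 2736.
480 = 2^5 × 3 × 5
288 = 2^5 × 3^2
2736 = 2^4 × 3^2 × 19
LCM(480, 288, 2736) = 2^5 × 3^2 × 5 × 19 = 27360.
Smallest N > 139 is LCM + 139 = 27360 + 139 = 27499.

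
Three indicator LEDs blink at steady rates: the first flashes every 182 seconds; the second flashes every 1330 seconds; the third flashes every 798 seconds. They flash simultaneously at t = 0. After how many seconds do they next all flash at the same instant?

51870 seconds

We need the least common multiple of the intervals.
182 = 2 × 7 × 13
1330 = 2 × 5 × 7 × 19
798 = 2 × 3 × 7 × 19
LCM(182, 1330, 798) = 2 × 3 × 5 × 7 × 13 × 19 = 51870.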